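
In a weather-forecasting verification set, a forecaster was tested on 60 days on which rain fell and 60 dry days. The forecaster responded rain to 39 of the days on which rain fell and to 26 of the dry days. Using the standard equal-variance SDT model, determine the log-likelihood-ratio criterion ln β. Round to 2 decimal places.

ln β = -0.06

H = 39/60 = 0.6500
FA = 26/60 = 0.4333
Φ⁻¹(H) = Φ⁻¹(0.6500) = 0.385
Φ⁻¹(FA) = Φ⁻¹(0.4333) = -0.168
ln β = −½·[z(H)² − z(FA)²] = −0.5 × (0.148 − 0.028) = -0.060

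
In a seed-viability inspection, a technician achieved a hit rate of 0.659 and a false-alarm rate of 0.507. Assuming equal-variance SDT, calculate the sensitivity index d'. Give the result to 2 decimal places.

Φ⁻¹(H) = 0.4097
Φ⁻¹(FA) = 0.0175
d' = z(H) − z(FA) = 0.4097 − 0.0175 = 0.3922

d' = 0.39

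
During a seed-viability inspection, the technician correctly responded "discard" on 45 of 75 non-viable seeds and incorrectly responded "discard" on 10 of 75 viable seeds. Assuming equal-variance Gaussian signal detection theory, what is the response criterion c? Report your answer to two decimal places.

H = 45/75 = 0.6000
FA = 10/75 = 0.1333
Φ⁻¹(H) = 0.2533
Φ⁻¹(FA) = -1.1109
c = −½·[z(H) + z(FA)] = −0.5 × (0.2533 + (-1.1109)) = 0.4288
c > 0: the technician has a conservative response bias.

c = 0.43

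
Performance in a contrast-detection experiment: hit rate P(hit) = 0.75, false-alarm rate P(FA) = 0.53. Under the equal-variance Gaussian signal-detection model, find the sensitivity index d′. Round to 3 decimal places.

d′ = 0.599

z(H) = z(0.75) = 0.6745
z(FA) = z(0.53) = 0.0753
d' = z(H) − z(FA) = 0.6745 − 0.0753 = 0.5992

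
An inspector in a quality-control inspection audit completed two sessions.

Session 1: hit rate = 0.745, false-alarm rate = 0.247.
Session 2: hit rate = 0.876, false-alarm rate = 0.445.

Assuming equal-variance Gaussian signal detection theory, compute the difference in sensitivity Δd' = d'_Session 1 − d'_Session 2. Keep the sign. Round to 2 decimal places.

Δd' = 0.05

Session 1: z(0.745) = 0.659, z(0.247) = -0.684, d' = 1.343
Session 2: z(0.876) = 1.155, z(0.445) = -0.138, d' = 1.293
Δd' = d'_Session 1 − d'_Session 2 = 1.343 − 1.293 = 0.050
Session 1 has the higher sensitivity.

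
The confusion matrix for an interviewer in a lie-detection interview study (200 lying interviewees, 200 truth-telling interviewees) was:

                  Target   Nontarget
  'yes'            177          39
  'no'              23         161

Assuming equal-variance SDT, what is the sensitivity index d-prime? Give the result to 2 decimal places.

d-prime = 2.06

H = 177/200 = 0.8850
FA = 39/200 = 0.1950
Φ⁻¹(H) = 1.200
Φ⁻¹(FA) = -0.860
d' = z(H) − z(FA) = 1.200 − (-0.860) = 2.060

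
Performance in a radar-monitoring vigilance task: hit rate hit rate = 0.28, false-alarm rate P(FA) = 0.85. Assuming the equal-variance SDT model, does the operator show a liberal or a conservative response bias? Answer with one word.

z(H) = -0.583, z(FA) = 1.036
c = −½·(z(H) + z(FA)) = -0.2265
c < 0 → liberal criterion (biased toward responding “yes”).

liberal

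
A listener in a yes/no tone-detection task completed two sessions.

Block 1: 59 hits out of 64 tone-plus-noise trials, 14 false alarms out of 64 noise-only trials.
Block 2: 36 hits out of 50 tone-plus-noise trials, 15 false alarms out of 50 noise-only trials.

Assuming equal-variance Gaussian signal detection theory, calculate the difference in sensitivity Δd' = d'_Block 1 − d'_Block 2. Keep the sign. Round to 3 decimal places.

Δd' = 1.087

Block 1: z(0.9219) = 1.4180, z(0.2188) = -0.7763, d' = 2.1943
Block 2: z(0.7200) = 0.5828, z(0.3000) = -0.5244, d' = 1.1072
Δd' = d'_Block 1 − d'_Block 2 = 2.1943 − 1.1072 = 1.0871
Block 1 has the higher sensitivity.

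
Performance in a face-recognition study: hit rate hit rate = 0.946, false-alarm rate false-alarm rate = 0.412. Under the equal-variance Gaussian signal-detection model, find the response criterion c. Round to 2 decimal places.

c = -0.69

Φ⁻¹(0.946) = 1.6072, Φ⁻¹(0.412) = -0.2224
c = −½·[z(H) + z(FA)] = −0.5 × (1.6072 + (-0.2224)) = -0.6924
c < 0: the observer has a liberal response bias.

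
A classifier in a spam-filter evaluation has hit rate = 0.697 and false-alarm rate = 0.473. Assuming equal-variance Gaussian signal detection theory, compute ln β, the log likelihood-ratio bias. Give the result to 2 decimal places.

z(0.697) = 0.516, z(0.473) = -0.068
ln β = −½·[z(H)² − z(FA)²] = −0.5 × (0.266 − 0.005) = -0.1305

ln β = -0.13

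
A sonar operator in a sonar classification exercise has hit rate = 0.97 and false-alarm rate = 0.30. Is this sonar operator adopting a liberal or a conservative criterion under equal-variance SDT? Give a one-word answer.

z(H) = 1.881, z(FA) = -0.524
c = −½·(z(H) + z(FA)) = -0.6785
c < 0 → liberal criterion (biased toward responding “yes”).

liberal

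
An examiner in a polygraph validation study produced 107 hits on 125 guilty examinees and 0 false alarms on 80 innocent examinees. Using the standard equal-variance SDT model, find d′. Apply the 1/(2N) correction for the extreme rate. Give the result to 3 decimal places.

The false-alarm rate is 0/80 = 0, so apply the 1/(2N) correction: FA → 1/(2·80) = 0.00625.
z(H) = z(0.85600) = 1.0625
z(FA) = z(0.00625) = -2.4977
d' = 1.0625 − (-2.4977) = 3.5602

d′ = 3.560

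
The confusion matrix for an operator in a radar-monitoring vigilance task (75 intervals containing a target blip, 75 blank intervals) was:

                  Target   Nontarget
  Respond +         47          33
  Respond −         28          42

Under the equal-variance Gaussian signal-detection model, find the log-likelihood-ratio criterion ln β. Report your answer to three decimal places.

ln β = -0.041

H = 47/75 = 0.6267
FA = 33/75 = 0.4400
z(0.6267) = 0.3231, z(0.4400) = -0.1510
ln β = −½·[z(H)² − z(FA)²] = −0.5 × (0.1044 − 0.0228) = -0.0408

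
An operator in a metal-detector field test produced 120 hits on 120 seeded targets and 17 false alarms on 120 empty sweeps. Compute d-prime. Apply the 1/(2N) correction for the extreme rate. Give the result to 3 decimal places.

The hit rate is 120/120 = 1, so apply the 1/(2N) correction: H → 1 − 1/(2·120) = 0.99583.
z(H) = z(0.99583) = 2.6380
z(FA) = z(0.14167) = -1.0728
d' = 2.6380 − (-1.0728) = 3.7108

d-prime = 3.711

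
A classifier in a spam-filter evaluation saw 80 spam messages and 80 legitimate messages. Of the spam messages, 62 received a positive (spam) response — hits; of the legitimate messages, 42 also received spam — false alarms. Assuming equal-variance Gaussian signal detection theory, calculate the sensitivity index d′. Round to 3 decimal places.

H = 62/80 = 0.7750
FA = 42/80 = 0.5250
z(H) = z(0.7750) = 0.7554
z(FA) = z(0.5250) = 0.0627
d' = z(H) − z(FA) = 0.7554 − 0.0627 = 0.6927

d′ = 0.693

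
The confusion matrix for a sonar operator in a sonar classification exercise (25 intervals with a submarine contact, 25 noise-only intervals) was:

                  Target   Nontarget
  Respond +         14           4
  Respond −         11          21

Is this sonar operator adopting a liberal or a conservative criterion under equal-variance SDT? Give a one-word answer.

z(H) = 0.151, z(FA) = -0.994
c = −½·(z(H) + z(FA)) = 0.4215
c > 0 → conservative criterion (biased toward responding “no”).

conservative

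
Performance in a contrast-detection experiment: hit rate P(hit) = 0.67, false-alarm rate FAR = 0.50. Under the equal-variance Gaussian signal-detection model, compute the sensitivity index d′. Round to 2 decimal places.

d′ = 0.44

z(0.67) = 0.440, z(0.50) = 0.000
d' = z(H) − z(FA) = 0.440 − 0.000 = 0.440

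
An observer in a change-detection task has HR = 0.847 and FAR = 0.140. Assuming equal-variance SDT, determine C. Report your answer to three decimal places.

z(H) = z(0.847) = 1.0237
z(FA) = z(0.140) = -1.0803
c = −½·[z(H) + z(FA)] = −0.5 × (1.0237 + (-1.0803)) = 0.0283

C = 0.028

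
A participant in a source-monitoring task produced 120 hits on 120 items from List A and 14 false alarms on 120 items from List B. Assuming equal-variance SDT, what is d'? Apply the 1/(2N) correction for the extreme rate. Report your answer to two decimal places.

d' = 3.83

The hit rate is 120/120 = 1, so apply the 1/(2N) correction: H → 1 − 1/(2·120) = 0.99583.
z(H) = z(0.99583) = 2.638
z(FA) = z(0.11667) = -1.192
d' = 2.638 − (-1.192) = 3.830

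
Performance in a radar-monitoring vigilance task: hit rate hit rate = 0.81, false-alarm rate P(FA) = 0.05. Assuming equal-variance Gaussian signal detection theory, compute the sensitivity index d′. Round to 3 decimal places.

d′ = 2.523

Φ⁻¹(H) = 0.8779
Φ⁻¹(FA) = -1.6449
d' = z(H) − z(FA) = 0.8779 − (-1.6449) = 2.5228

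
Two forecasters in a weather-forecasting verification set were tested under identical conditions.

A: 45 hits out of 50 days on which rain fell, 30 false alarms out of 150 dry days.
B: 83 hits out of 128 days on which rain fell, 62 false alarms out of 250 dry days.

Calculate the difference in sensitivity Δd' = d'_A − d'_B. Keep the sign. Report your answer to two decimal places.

A: z(0.9000) = 1.282, z(0.2000) = -0.842, d' = 2.124
B: z(0.6484) = 0.381, z(0.2480) = -0.681, d' = 1.062
Δd' = d'_A − d'_B = 2.124 − 1.062 = 1.062
A has the higher sensitivity.

Δd' = 1.06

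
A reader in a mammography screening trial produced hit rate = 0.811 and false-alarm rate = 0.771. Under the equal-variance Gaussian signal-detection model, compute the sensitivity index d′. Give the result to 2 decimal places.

Φ⁻¹(H) = 0.8816
Φ⁻¹(FA) = 0.7421
d' = z(H) − z(FA) = 0.8816 − 0.7421 = 0.1395

d′ = 0.14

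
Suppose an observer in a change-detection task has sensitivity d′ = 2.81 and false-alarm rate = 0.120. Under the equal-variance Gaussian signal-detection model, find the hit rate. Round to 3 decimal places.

z(false-alarm rate) = z(0.120) = -1.1750
z(H) = z(FA) + d' = -1.1750 + 2.81 = 1.6350
hit rate = Φ(1.6350) = 0.9490

hit rate = 0.949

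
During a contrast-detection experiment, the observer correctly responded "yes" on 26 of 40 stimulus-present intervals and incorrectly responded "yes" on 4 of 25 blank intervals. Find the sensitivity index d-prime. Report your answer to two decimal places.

d-prime = 1.38

H = 26/40 = 0.6500
FA = 4/25 = 0.1600
z(H) = z(0.6500) = 0.385
z(FA) = z(0.1600) = -0.994
d' = z(H) − z(FA) = 0.385 − (-0.994) = 1.379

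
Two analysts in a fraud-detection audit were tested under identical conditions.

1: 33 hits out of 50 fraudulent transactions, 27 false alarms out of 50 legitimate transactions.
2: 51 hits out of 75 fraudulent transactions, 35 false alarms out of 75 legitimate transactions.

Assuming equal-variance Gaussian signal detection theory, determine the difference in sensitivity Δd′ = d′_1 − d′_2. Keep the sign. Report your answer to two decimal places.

1: z(0.6600) = 0.412, z(0.5400) = 0.100, d' = 0.312
2: z(0.6800) = 0.468, z(0.4667) = -0.084, d' = 0.552
Δd' = d'_1 − d'_2 = 0.312 − 0.552 = -0.240
2 has the higher sensitivity.

Δd′ = -0.24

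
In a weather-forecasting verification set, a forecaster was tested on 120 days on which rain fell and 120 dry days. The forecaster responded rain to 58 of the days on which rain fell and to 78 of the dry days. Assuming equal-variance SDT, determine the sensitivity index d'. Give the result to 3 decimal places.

H = 58/120 = 0.4833
FA = 78/120 = 0.6500
z(0.4833) = -0.0419, z(0.6500) = 0.3853
d' = z(H) − z(FA) = -0.0419 − 0.3853 = -0.4272

d' = -0.427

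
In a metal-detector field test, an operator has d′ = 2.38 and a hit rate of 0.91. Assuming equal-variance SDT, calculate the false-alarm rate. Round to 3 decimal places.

false-alarm rate = 0.149

z(hit rate) = z(0.91) = 1.3408
z(FA) = z(H) − d' = 1.3408 − 2.38 = -1.0392
false-alarm rate = Φ(-1.0392) = 0.1494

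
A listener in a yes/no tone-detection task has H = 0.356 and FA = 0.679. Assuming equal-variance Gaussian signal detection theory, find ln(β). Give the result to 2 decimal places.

z(0.356) = -0.369, z(0.679) = 0.465
ln β = −½·[z(H)² − z(FA)²] = −0.5 × (0.136 − 0.216) = 0.040

ln β = 0.04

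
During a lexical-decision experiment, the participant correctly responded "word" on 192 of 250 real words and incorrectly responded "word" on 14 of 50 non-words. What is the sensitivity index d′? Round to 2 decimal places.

d′ = 1.32

H = 192/250 = 0.7680
FA = 14/50 = 0.2800
z(H) = z(0.7680) = 0.732
z(FA) = z(0.2800) = -0.583
d' = z(H) − z(FA) = 0.732 − (-0.583) = 1.315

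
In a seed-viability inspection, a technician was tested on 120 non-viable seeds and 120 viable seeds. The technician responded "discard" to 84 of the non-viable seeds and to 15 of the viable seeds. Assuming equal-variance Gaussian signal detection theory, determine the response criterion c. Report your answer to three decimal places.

H = 84/120 = 0.7000
FA = 15/120 = 0.1250
z(H) = z(0.7000) = 0.5244
z(FA) = z(0.1250) = -1.1503
c = −½·[z(H) + z(FA)] = −0.5 × (0.5244 + (-1.1503)) = 0.31295

c = 0.313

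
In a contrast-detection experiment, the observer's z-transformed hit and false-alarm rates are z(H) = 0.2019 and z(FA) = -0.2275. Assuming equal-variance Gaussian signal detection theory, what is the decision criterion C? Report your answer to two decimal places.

c = −½·[z(H) + z(FA)] = −½·(0.2019 + (-0.2275)) = 0.0128

C = 0.01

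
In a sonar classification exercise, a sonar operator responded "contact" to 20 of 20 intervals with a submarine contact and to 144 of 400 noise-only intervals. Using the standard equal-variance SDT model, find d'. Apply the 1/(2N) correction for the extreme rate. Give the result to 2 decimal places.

d' = 2.32

The hit rate is 20/20 = 1, so apply the 1/(2N) correction: H → 1 − 1/(2·20) = 0.97500.
z(H) = z(0.97500) = 1.960
z(FA) = z(0.36000) = -0.358
d' = 1.960 − (-0.358) = 2.318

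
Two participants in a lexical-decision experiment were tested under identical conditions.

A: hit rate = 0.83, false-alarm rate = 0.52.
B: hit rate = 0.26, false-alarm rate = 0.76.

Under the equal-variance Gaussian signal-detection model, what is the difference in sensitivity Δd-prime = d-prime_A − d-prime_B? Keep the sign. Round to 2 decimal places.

Δd-prime = 2.25

A: z(0.83) = 0.954, z(0.52) = 0.050, d' = 0.904
B: z(0.26) = -0.643, z(0.76) = 0.706, d' = -1.349
Δd' = d'_A − d'_B = 0.904 − (-1.349) = 2.253
A has the higher sensitivity.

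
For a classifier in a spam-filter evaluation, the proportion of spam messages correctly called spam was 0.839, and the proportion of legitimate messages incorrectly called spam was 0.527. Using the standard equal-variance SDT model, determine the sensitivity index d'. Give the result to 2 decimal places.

z(H) = 0.9904
z(FA) = 0.0677
d' = z(H) − z(FA) = 0.9904 − 0.0677 = 0.9227

d' = 0.92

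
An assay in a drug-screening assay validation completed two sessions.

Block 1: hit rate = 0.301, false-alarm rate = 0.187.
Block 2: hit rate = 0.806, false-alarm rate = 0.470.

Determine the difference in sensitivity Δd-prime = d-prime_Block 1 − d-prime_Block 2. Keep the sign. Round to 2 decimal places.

Block 1: z(0.301) = -0.522, z(0.187) = -0.889, d' = 0.367
Block 2: z(0.806) = 0.863, z(0.470) = -0.075, d' = 0.938
Δd' = d'_Block 1 − d'_Block 2 = 0.367 − 0.938 = -0.571
Block 2 has the higher sensitivity.

Δd-prime = -0.57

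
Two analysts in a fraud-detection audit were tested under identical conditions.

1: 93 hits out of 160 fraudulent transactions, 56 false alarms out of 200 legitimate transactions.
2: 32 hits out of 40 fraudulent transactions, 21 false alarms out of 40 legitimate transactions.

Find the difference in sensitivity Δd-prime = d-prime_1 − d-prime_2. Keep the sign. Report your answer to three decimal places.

Δd-prime = 0.009

1: z(0.5813) = 0.2052, z(0.2800) = -0.5828, d' = 0.7880
2: z(0.8000) = 0.8416, z(0.5250) = 0.0627, d' = 0.7789
Δd' = d'_1 − d'_2 = 0.7880 − 0.7789 = 0.0091
1 has the higher sensitivity.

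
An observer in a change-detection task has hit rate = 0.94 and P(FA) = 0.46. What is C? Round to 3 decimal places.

C = -0.727

z(H) = 1.5548
z(FA) = -0.1004
c = −½·[z(H) + z(FA)] = −0.5 × (1.5548 + (-0.1004)) = -0.7272
c < 0: the observer has a liberal response bias.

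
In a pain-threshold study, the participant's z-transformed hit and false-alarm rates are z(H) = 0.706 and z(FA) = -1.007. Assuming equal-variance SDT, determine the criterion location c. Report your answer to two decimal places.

c = −½·[z(H) + z(FA)] = −½·(0.706 + (-1.007)) = 0.1505
c > 0: the participant has a conservative response bias.

c = 0.15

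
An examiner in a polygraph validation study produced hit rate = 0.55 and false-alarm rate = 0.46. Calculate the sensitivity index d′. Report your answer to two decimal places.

d′ = 0.23

z(H) = 0.1257
z(FA) = -0.1004
d' = z(H) − z(FA) = 0.1257 − (-0.1004) = 0.2261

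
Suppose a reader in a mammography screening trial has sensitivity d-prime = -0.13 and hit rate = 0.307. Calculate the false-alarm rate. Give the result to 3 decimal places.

z(hit rate) = z(0.307) = -0.5044
z(FA) = z(H) − d' = -0.5044 − (-0.13) = -0.3744
false-alarm rate = Φ(-0.3744) = 0.3541

false-alarm rate = 0.354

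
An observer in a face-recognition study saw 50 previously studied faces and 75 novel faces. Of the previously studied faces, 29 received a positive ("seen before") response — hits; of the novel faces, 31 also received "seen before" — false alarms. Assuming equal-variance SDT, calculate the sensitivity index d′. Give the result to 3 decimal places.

H = 29/50 = 0.5800
FA = 31/75 = 0.4133
z(H) = z(0.5800) = 0.2019
z(FA) = z(0.4133) = -0.2191
d' = z(H) − z(FA) = 0.2019 − (-0.2191) = 0.4210

d′ = 0.421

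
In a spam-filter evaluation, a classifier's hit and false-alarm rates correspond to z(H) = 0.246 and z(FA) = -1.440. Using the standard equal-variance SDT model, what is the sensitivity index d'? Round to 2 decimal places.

d' = z(H) − z(FA) = 0.246 − (-1.440) = 1.686

d' = 1.69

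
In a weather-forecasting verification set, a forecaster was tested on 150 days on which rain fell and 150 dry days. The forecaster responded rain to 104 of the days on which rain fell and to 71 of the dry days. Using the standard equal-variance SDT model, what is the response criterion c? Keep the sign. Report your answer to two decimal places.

c = -0.22

H = 104/150 = 0.6933
FA = 71/150 = 0.4733
z(H) = 0.505
z(FA) = -0.067
c = −½·[z(H) + z(FA)] = −0.5 × (0.505 + (-0.067)) = -0.219
c < 0: the forecaster has a liberal response bias.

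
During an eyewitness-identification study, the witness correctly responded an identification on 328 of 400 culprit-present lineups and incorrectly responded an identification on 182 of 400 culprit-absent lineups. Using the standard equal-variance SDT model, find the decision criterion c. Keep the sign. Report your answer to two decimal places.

H = 328/400 = 0.8200
FA = 182/400 = 0.4550
z(H) = z(0.8200) = 0.915
z(FA) = z(0.4550) = -0.113
c = −½·[z(H) + z(FA)] = −0.5 × (0.915 + (-0.113)) = -0.401

c = -0.40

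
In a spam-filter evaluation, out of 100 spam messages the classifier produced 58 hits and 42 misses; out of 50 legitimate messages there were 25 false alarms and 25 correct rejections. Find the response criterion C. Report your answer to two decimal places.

H = 58/100 = 0.5800
FA = 25/50 = 0.5000
z(0.5800) = 0.202, z(0.5000) = 0.000
c = −½·[z(H) + z(FA)] = −0.5 × (0.202 + 0.000) = -0.101
c < 0: the classifier has a liberal response bias.

C = -0.10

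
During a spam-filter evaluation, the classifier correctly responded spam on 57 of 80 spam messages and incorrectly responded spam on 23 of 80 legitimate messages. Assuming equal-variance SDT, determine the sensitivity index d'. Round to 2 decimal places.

H = 57/80 = 0.7125
FA = 23/80 = 0.2875
z(H) = z(0.7125) = 0.561
z(FA) = z(0.2875) = -0.561
d' = z(H) − z(FA) = 0.561 − (-0.561) = 1.122

d' = 1.12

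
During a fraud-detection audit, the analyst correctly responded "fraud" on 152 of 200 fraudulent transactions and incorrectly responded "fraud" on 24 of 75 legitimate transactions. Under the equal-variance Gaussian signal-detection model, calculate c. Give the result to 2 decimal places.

H = 152/200 = 0.7600
FA = 24/75 = 0.3200
z(H) = z(0.7600) = 0.706
z(FA) = z(0.3200) = -0.468
c = −½·[z(H) + z(FA)] = −0.5 × (0.706 + (-0.468)) = -0.119
c < 0: the analyst has a liberal response bias.

c = -0.12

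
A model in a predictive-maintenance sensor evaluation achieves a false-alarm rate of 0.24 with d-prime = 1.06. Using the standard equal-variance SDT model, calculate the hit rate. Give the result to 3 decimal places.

hit rate = 0.638

z(false-alarm rate) = z(0.24) = -0.7063
z(H) = z(FA) + d' = -0.7063 + 1.06 = 0.3537
hit rate = Φ(0.3537) = 0.6382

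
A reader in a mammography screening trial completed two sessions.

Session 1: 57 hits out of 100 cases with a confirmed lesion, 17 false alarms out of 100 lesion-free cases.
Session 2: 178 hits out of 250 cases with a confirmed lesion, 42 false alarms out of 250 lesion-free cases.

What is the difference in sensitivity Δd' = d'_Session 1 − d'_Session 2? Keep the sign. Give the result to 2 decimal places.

Session 1: z(0.5700) = 0.176, z(0.1700) = -0.954, d' = 1.130
Session 2: z(0.7120) = 0.559, z(0.1680) = -0.962, d' = 1.521
Δd' = d'_Session 1 − d'_Session 2 = 1.130 − 1.521 = -0.391
Session 2 has the higher sensitivity.

Δd' = -0.39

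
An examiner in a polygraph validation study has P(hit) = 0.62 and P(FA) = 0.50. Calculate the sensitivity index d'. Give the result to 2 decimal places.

d' = 0.31

z(H) = z(0.62) = 0.305
z(FA) = z(0.50) = 0.000
d' = z(H) − z(FA) = 0.305 − 0.000 = 0.305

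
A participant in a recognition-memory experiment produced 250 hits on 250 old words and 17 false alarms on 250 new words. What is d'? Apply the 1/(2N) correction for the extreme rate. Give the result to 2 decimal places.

d' = 4.37

The hit rate is 250/250 = 1, so apply the 1/(2N) correction: H → 1 − 1/(2·250) = 0.99800.
z(H) = z(0.99800) = 2.878
z(FA) = z(0.06800) = -1.491
d' = 2.878 − (-1.491) = 4.369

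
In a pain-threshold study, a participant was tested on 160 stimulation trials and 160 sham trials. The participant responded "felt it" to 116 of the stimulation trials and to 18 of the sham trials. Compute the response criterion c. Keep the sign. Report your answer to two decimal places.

c = 0.31

H = 116/160 = 0.7250
FA = 18/160 = 0.1125
Φ⁻¹(H) = Φ⁻¹(0.7250) = 0.598
Φ⁻¹(FA) = Φ⁻¹(0.1125) = -1.213
c = −½·[z(H) + z(FA)] = −0.5 × (0.598 + (-1.213)) = 0.3075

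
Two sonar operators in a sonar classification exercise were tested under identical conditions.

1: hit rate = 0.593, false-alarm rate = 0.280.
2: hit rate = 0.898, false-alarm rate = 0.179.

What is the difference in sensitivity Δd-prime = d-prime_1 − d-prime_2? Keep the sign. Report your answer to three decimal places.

1: z(0.593) = 0.2353, z(0.280) = -0.5828, d' = 0.8181
2: z(0.898) = 1.2702, z(0.179) = -0.9192, d' = 2.1894
Δd' = d'_1 − d'_2 = 0.8181 − 2.1894 = -1.3713
2 has the higher sensitivity.

Δd-prime = -1.371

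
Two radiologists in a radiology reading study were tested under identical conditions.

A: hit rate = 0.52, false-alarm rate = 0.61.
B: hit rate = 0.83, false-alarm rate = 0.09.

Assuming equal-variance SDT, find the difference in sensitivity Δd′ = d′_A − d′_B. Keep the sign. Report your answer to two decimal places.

Δd′ = -2.52

A: z(0.52) = 0.050, z(0.61) = 0.279, d' = -0.229
B: z(0.83) = 0.954, z(0.09) = -1.341, d' = 2.295
Δd' = d'_A − d'_B = -0.229 − 2.295 = -2.524
B has the higher sensitivity.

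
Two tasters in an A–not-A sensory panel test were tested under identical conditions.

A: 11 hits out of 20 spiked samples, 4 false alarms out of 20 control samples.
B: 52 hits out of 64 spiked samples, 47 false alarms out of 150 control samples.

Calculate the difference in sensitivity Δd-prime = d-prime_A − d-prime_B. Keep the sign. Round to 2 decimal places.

A: z(0.5500) = 0.126, z(0.2000) = -0.842, d' = 0.968
B: z(0.8125) = 0.887, z(0.3133) = -0.487, d' = 1.374
Δd' = d'_A − d'_B = 0.968 − 1.374 = -0.406
B has the higher sensitivity.

Δd-prime = -0.41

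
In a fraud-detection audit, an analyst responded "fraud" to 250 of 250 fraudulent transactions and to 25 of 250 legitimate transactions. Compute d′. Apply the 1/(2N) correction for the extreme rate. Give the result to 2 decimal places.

The hit rate is 250/250 = 1, so apply the 1/(2N) correction: H → 1 − 1/(2·250) = 0.99800.
z(H) = z(0.99800) = 2.878
z(FA) = z(0.10000) = -1.282
d' = 2.878 − (-1.282) = 4.160

d′ = 4.16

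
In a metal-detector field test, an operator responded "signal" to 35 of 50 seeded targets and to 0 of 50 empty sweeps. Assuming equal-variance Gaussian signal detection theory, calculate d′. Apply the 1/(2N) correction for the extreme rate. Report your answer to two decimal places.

d′ = 2.85

The false-alarm rate is 0/50 = 0, so apply the 1/(2N) correction: FA → 1/(2·50) = 0.01000.
z(H) = z(0.70000) = 0.524
z(FA) = z(0.01000) = -2.326
d' = 0.524 − (-2.326) = 2.850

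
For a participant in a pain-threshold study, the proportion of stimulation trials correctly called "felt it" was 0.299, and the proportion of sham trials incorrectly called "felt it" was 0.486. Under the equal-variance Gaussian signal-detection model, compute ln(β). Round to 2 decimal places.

ln β = -0.14

z(H) = z(0.299) = -0.527
z(FA) = z(0.486) = -0.035
ln β = −½·[z(H)² − z(FA)²] = −0.5 × (0.278 − 0.001) = -0.1385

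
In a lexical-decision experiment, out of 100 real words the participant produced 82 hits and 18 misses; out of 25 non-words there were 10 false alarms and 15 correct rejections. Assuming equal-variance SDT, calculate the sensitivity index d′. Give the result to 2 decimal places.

H = 82/100 = 0.8200
FA = 10/25 = 0.4000
z(H) = z(0.8200) = 0.9154
z(FA) = z(0.4000) = -0.2533
d' = z(H) − z(FA) = 0.9154 − (-0.2533) = 1.1687

d′ = 1.17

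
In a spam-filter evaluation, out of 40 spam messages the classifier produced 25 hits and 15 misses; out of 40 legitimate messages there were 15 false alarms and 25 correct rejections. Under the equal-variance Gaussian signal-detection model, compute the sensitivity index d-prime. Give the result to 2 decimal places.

d-prime = 0.64

H = 25/40 = 0.6250
FA = 15/40 = 0.3750
z(0.6250) = 0.319, z(0.3750) = -0.319
d' = z(H) − z(FA) = 0.319 − (-0.319) = 0.638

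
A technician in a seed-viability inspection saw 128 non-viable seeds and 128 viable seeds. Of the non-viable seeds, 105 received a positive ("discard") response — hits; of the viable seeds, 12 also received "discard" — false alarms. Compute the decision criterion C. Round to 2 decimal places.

H = 105/128 = 0.8203
FA = 12/128 = 0.0938
z(H) = z(0.8203) = 0.9165
z(FA) = z(0.0938) = -1.3177
c = −½·[z(H) + z(FA)] = −0.5 × (0.9165 + (-1.3177)) = 0.2006
c > 0: the technician has a conservative response bias.

C = 0.20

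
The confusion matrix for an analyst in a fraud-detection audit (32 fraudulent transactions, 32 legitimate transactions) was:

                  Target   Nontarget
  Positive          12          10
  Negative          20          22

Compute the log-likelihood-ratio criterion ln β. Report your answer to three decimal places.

ln β = 0.069

H = 12/32 = 0.3750
FA = 10/32 = 0.3125
z(H) = z(0.3750) = -0.3186
z(FA) = z(0.3125) = -0.4888
ln β = −½·[z(H)² − z(FA)²] = −0.5 × (0.1015 − 0.2389) = 0.0687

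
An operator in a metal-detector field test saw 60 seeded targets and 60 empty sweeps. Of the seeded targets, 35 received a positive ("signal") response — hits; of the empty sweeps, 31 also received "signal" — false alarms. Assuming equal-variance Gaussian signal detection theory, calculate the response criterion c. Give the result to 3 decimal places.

H = 35/60 = 0.5833
FA = 31/60 = 0.5167
z(H) = 0.2103
z(FA) = 0.0419
c = −½·[z(H) + z(FA)] = −0.5 × (0.2103 + 0.0419) = -0.1261

c = -0.126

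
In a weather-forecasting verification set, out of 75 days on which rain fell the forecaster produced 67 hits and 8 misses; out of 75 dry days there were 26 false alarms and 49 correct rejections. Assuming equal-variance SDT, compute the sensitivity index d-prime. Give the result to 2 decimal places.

d-prime = 1.64

H = 67/75 = 0.8933
FA = 26/75 = 0.3467
Φ⁻¹(H) = Φ⁻¹(0.8933) = 1.2443
Φ⁻¹(FA) = Φ⁻¹(0.3467) = -0.3942
d' = z(H) − z(FA) = 1.2443 − (-0.3942) = 1.6385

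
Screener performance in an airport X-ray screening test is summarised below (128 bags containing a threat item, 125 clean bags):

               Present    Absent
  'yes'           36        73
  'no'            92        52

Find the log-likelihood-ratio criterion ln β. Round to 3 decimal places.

ln β = -0.145

H = 36/128 = 0.2812
FA = 73/125 = 0.5840
z(H) = z(0.2812) = -0.5793
z(FA) = z(0.5840) = 0.2121
ln β = −½·[z(H)² − z(FA)²] = −0.5 × (0.3356 − 0.0450) = -0.1453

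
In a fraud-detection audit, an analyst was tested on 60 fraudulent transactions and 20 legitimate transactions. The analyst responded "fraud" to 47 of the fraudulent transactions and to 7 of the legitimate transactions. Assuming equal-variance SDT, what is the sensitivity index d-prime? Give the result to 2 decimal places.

d-prime = 1.17

H = 47/60 = 0.7833
FA = 7/20 = 0.3500
Φ⁻¹(0.7833) = 0.7834, Φ⁻¹(0.3500) = -0.3853
d' = z(H) − z(FA) = 0.7834 − (-0.3853) = 1.1687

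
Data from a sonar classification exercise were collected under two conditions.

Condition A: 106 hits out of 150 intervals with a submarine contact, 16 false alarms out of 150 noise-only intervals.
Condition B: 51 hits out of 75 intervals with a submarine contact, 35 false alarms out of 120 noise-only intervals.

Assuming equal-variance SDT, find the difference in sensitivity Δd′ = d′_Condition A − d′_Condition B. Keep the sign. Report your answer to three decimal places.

Δd′ = 0.772

Condition A: z(0.7067) = 0.5438, z(0.1067) = -1.2443, d' = 1.7881
Condition B: z(0.6800) = 0.4677, z(0.2917) = -0.5484, d' = 1.0161
Δd' = d'_Condition A − d'_Condition B = 1.7881 − 1.0161 = 0.7720
Condition A has the higher sensitivity.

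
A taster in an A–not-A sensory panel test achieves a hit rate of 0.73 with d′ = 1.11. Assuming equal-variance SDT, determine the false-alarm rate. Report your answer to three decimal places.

false-alarm rate = 0.310

z(hit rate) = z(0.73) = 0.6128
z(FA) = z(H) − d' = 0.6128 − 1.11 = -0.4972
false-alarm rate = Φ(-0.4972) = 0.3095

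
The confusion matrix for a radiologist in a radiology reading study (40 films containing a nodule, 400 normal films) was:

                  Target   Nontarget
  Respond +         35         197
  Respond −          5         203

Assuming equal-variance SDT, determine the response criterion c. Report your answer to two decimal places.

H = 35/40 = 0.8750
FA = 197/400 = 0.4925
Φ⁻¹(H) = 1.150
Φ⁻¹(FA) = -0.019
c = −½·[z(H) + z(FA)] = −0.5 × (1.150 + (-0.019)) = -0.5655
c < 0: the radiologist has a liberal response bias.

c = -0.57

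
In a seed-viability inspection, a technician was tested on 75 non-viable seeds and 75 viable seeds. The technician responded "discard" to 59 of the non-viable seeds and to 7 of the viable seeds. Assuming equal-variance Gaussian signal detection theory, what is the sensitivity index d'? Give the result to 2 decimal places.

d' = 2.12

H = 59/75 = 0.7867
FA = 7/75 = 0.0933
z(H) = z(0.7867) = 0.795
z(FA) = z(0.0933) = -1.321
d' = z(H) − z(FA) = 0.795 − (-1.321) = 2.116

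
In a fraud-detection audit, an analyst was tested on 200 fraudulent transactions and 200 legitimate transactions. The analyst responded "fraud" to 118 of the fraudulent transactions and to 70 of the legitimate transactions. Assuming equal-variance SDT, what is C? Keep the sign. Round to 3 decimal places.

H = 118/200 = 0.5900
FA = 70/200 = 0.3500
z(H) = z(0.5900) = 0.2275
z(FA) = z(0.3500) = -0.3853
c = −½·[z(H) + z(FA)] = −0.5 × (0.2275 + (-0.3853)) = 0.0789

C = 0.079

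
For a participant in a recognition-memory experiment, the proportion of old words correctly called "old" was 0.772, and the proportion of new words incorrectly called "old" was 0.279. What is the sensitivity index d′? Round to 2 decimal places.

d′ = 1.33

Φ⁻¹(H) = Φ⁻¹(0.772) = 0.745
Φ⁻¹(FA) = Φ⁻¹(0.279) = -0.586
d' = z(H) − z(FA) = 0.745 − (-0.586) = 1.331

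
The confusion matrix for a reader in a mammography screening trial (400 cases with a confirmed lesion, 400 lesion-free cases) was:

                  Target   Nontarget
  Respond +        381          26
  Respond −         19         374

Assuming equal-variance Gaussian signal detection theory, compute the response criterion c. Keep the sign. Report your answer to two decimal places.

H = 381/400 = 0.9525
FA = 26/400 = 0.0650
z(H) = z(0.9525) = 1.6696
z(FA) = z(0.0650) = -1.5141
c = −½·[z(H) + z(FA)] = −0.5 × (1.6696 + (-1.5141)) = -0.07775

c = -0.08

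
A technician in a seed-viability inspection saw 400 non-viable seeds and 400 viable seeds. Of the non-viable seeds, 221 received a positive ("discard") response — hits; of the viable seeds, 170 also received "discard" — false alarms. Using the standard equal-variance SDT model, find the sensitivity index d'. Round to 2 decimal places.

H = 221/400 = 0.5525
FA = 170/400 = 0.4250
z(H) = z(0.5525) = 0.1320
z(FA) = z(0.4250) = -0.1891
d' = z(H) − z(FA) = 0.1320 − (-0.1891) = 0.3211

d' = 0.32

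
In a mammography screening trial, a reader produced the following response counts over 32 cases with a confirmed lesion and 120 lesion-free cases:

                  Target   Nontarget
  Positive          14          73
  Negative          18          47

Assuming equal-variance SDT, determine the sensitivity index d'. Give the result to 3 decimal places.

H = 14/32 = 0.4375
FA = 73/120 = 0.6083
z(0.4375) = -0.1573, z(0.6083) = 0.2749
d' = z(H) − z(FA) = -0.1573 − 0.2749 = -0.4322

d' = -0.432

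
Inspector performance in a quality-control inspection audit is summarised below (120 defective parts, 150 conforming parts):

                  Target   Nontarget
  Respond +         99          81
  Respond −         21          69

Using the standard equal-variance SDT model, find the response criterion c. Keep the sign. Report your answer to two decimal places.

H = 99/120 = 0.8250
FA = 81/150 = 0.5400
z(H) = z(0.8250) = 0.935
z(FA) = z(0.5400) = 0.100
c = −½·[z(H) + z(FA)] = −0.5 × (0.935 + 0.100) = -0.5175

c = -0.52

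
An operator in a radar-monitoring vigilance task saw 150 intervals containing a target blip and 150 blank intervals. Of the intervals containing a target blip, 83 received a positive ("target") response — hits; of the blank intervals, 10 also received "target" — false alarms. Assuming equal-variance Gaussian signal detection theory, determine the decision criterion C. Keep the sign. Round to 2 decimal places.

H = 83/150 = 0.5533
FA = 10/150 = 0.0667
z(H) = 0.1340
z(FA) = -1.5008
c = −½·[z(H) + z(FA)] = −0.5 × (0.1340 + (-1.5008)) = 0.6834

C = 0.68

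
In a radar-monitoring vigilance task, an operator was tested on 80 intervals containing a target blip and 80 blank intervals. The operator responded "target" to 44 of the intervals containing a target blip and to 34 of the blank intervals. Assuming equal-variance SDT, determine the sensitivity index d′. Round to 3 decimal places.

d′ = 0.315

H = 44/80 = 0.5500
FA = 34/80 = 0.4250
Φ⁻¹(0.5500) = 0.1257, Φ⁻¹(0.4250) = -0.1891
d' = z(H) − z(FA) = 0.1257 − (-0.1891) = 0.3148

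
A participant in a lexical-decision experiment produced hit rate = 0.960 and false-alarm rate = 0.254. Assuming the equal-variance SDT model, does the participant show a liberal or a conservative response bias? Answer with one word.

liberal

z(H) = 1.751, z(FA) = -0.662
c = −½·(z(H) + z(FA)) = -0.5445
c < 0 → liberal criterion (biased toward responding “yes”).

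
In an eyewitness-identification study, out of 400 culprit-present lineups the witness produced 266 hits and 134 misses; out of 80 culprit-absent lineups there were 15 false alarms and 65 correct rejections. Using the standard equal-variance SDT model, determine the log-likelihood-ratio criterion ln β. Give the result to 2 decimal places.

ln β = 0.30

H = 266/400 = 0.6650
FA = 15/80 = 0.1875
Φ⁻¹(0.6650) = 0.426, Φ⁻¹(0.1875) = -0.887
ln β = −½·[z(H)² − z(FA)²] = −0.5 × (0.181 − 0.787) = 0.303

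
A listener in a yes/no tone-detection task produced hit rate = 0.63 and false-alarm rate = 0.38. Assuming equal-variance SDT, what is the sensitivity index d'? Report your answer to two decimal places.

Φ⁻¹(H) = Φ⁻¹(0.63) = 0.332
Φ⁻¹(FA) = Φ⁻¹(0.38) = -0.305
d' = z(H) − z(FA) = 0.332 − (-0.305) = 0.637

d' = 0.64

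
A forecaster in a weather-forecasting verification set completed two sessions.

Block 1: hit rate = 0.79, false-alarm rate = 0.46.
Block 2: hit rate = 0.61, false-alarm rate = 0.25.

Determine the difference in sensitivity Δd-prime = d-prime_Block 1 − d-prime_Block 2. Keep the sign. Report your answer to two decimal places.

Block 1: z(0.79) = 0.806, z(0.46) = -0.100, d' = 0.906
Block 2: z(0.61) = 0.279, z(0.25) = -0.674, d' = 0.953
Δd' = d'_Block 1 − d'_Block 2 = 0.906 − 0.953 = -0.047
Block 2 has the higher sensitivity.

Δd-prime = -0.05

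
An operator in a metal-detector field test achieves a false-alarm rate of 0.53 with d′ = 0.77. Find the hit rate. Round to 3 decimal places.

z(false-alarm rate) = z(0.53) = 0.0753
z(H) = z(FA) + d' = 0.0753 + 0.77 = 0.8453
hit rate = Φ(0.8453) = 0.8010

hit rate = 0.801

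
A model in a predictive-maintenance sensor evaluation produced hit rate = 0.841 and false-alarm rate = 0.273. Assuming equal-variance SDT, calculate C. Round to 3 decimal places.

C = -0.197

z(H) = 0.9986
z(FA) = -0.6038
c = −½·[z(H) + z(FA)] = −0.5 × (0.9986 + (-0.6038)) = -0.1974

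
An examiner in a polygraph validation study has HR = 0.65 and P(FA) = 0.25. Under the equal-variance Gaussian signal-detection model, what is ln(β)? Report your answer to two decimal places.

z(0.65) = 0.385, z(0.25) = -0.674
ln β = −½·[z(H)² − z(FA)²] = −0.5 × (0.148 − 0.454) = 0.153

ln β = 0.15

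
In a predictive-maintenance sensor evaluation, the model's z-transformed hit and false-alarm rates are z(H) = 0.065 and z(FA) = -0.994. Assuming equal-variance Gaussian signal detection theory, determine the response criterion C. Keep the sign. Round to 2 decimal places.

c = −½·[z(H) + z(FA)] = −½·(0.065 + (-0.994)) = 0.4645
c > 0: the model has a conservative response bias.

C = 0.46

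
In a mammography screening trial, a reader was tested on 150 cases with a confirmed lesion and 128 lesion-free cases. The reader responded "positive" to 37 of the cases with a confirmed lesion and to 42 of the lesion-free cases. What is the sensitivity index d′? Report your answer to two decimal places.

H = 37/150 = 0.2467
FA = 42/128 = 0.3281
z(H) = z(0.2467) = -0.685
z(FA) = z(0.3281) = -0.445
d' = z(H) − z(FA) = -0.685 − (-0.445) = -0.240

d′ = -0.24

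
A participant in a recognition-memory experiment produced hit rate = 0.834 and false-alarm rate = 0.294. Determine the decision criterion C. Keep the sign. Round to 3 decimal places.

z(H) = z(0.834) = 0.9701
z(FA) = z(0.294) = -0.5417
c = −½·[z(H) + z(FA)] = −0.5 × (0.9701 + (-0.5417)) = -0.2142

C = -0.214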